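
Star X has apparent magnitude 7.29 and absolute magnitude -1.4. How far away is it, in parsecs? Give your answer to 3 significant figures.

m − M = 5 log₁₀(d/10 pc)
7.29 − (-1.4) = 8.69 = 5 log₁₀(d/10)
d = 10 × 10^(8.69/5) = 10 × 10^1.738 = 547.0 pc.

547 pc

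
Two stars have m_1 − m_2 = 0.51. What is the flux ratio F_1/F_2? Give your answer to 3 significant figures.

F_1/F_2 = 10^(−(m_1 − m_2)/2.5) = 10^(-0.51/2.5) = 10^-0.204 = 0.6252.

0.625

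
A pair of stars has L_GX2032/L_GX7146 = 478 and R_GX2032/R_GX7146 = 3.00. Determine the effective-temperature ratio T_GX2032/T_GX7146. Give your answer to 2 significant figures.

L ∝ R²T⁴ gives T ∝ (L/R²)^(1/4), so
T_GX2032/T_GX7146 = (478 / 3.00²)^(1/4) = (53.11)^(1/4) = 2.700.

2.7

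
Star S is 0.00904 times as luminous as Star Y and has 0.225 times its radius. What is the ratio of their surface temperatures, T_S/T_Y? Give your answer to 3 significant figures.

0.650

L ∝ R²T⁴ gives T ∝ (L/R²)^(1/4), so
T_S/T_Y = (0.00904 / 0.225²)^(1/4) = (0.1786)^(1/4) = 0.6501.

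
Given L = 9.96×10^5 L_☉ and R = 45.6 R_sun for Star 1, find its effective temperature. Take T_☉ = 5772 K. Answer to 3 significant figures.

2.70×10^4 K

T/T_☉ = (L/L_☉)^(1/4) / (R/R_☉)^(1/2)
T = 5772 × (9.96×10^5)^(1/4) / √(45.6) = 5772 × 31.59 / 6.753 = 2.700×10^4 K.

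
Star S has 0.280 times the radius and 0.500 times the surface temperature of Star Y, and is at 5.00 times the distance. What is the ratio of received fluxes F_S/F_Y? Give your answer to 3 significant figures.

L_S/L_Y = (R_S/R_Y)²(T_S/T_Y)⁴ = (0.280)² × (0.500)⁴ = 0.004900.
F_S/F_Y = (L_S/L_Y)/(d_S/d_Y)² = 0.004900 / (5.00)² = 1.960×10^-4.

1.96×10^-4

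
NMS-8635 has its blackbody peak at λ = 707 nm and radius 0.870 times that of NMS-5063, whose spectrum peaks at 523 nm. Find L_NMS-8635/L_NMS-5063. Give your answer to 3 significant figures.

Wien's law gives T ∝ 1/λ_max, so T_NMS-8635/T_NMS-5063 = λ_NMS-5063/λ_NMS-8635 = 523/707 = 0.7397.
Then L ∝ R²T⁴ gives L_NMS-8635/L_NMS-5063 = (0.870)² × (0.7397)⁴ = 0.7569 × 0.2995 = 0.2267.

0.227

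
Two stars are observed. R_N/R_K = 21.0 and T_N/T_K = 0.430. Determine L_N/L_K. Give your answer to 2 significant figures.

15

From the Stefan–Boltzmann law, L ∝ R²T⁴, so
L_N/L_K = (R_N/R_K)² (T_N/T_K)⁴ = (21.0)² × (0.430)⁴ = 441.0 × 0.03419 = 15.08.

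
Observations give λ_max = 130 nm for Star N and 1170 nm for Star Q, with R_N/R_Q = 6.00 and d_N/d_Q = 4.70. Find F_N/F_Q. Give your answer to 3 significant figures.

1.07×10^4

Wien's law: T_N/T_Q = λ_Q/λ_N = 1170/130 = 9.000.
L_N/L_Q = (R_N/R_Q)²(T_N/T_Q)⁴ = (6.00)²(9.000)⁴ = 2.362×10^5.
F_N/F_Q = (L_N/L_Q)/(d_N/d_Q)² = 2.362×10^5/(4.70)² = 1.069×10^4.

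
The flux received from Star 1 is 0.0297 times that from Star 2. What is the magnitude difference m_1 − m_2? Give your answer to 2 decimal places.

3.82

m_1 − m_2 = −2.5 log₁₀(F_1/F_2) = −2.5 log₁₀(0.0297) = −2.5 × (-1.527) = 3.818.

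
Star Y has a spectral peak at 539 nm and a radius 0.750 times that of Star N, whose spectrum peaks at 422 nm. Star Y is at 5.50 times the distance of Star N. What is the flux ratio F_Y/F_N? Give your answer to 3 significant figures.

0.00699

Wien's law: T_Y/T_N = λ_N/λ_Y = 422/539 = 0.7829.
L_Y/L_N = (R_Y/R_N)²(T_Y/T_N)⁴ = (0.750)²(0.7829)⁴ = 0.2114.
F_Y/F_N = (L_Y/L_N)/(d_Y/d_N)² = 0.2114/(5.50)² = 0.006987.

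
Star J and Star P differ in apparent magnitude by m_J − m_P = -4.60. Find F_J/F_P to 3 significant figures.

69.2

F_J/F_P = 10^(−(m_J − m_P)/2.5) = 10^(4.60/2.5) = 10^1.840 = 69.18.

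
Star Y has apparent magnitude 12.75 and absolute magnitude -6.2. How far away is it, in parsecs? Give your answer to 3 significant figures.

6.17×10^4 pc

m − M = 5 log₁₀(d/10 pc)
12.75 − (-6.2) = 18.95 = 5 log₁₀(d/10)
d = 10 × 10^(18.95/5) = 10 × 10^3.790 = 6.166×10^4 pc.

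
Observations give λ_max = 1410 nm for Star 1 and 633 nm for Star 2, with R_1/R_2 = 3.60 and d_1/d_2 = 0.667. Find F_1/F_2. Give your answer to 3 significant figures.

1.18

Wien's law: T_1/T_2 = λ_2/λ_1 = 633/1410 = 0.4489.
L_1/L_2 = (R_1/R_2)²(T_1/T_2)⁴ = (3.60)²(0.4489)⁴ = 0.5264.
F_1/F_2 = (L_1/L_2)/(d_1/d_2)² = 0.5264/(0.667)² = 1.183.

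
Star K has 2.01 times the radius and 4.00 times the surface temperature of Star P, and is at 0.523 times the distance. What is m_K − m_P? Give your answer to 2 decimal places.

-8.94

L_K/L_P = (2.01)²(4.00)⁴ = 1034.
F_K/F_P = (L_K/L_P)/(d_K/d_P)² = 1034/0.2735 = 3781.
m_K − m_P = −2.5 log₁₀(3781) = -8.94.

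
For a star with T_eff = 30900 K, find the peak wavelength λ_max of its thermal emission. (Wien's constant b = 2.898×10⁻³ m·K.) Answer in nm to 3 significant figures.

λ_max = b/T = 2.898×10⁻³ / 30900 = 9.38×10^-8 m = 93.79 nm.

93.8 nm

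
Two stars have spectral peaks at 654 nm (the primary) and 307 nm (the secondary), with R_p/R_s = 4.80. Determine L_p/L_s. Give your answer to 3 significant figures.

1.12

Wien's law gives T ∝ 1/λ_max, so T_p/T_s = λ_s/λ_p = 307/654 = 0.4694.
Then L ∝ R²T⁴ gives L_p/L_s = (4.80)² × (0.4694)⁴ = 23.04 × 0.04856 = 1.119.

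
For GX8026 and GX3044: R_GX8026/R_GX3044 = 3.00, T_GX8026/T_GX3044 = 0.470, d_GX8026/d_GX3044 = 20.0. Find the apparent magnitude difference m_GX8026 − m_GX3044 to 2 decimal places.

7.40

L_GX8026/L_GX3044 = (3.00)²(0.470)⁴ = 0.4392.
F_GX8026/F_GX3044 = (L_GX8026/L_GX3044)/(d_GX8026/d_GX3044)² = 0.4392/400.0 = 0.001098.
m_GX8026 − m_GX3044 = −2.5 log₁₀(0.001098) = 7.40.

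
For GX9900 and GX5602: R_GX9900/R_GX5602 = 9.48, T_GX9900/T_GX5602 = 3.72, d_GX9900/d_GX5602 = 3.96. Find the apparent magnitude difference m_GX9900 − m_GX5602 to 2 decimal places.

-7.60

L_GX9900/L_GX5602 = (9.48)²(3.72)⁴ = 1.721×10^4.
F_GX9900/F_GX5602 = (L_GX9900/L_GX5602)/(d_GX9900/d_GX5602)² = 1.721×10^4/15.68 = 1097.
m_GX9900 − m_GX5602 = −2.5 log₁₀(1097) = -7.60.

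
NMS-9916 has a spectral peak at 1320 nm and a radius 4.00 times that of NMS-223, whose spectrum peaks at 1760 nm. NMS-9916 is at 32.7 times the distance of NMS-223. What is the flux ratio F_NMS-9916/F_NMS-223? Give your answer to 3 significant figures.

0.0473

Wien's law: T_NMS-9916/T_NMS-223 = λ_NMS-223/λ_NMS-9916 = 1760/1320 = 1.333.
L_NMS-9916/L_NMS-223 = (R_NMS-9916/R_NMS-223)²(T_NMS-9916/T_NMS-223)⁴ = (4.00)²(1.333)⁴ = 50.57.
F_NMS-9916/F_NMS-223 = (L_NMS-9916/L_NMS-223)/(d_NMS-9916/d_NMS-223)² = 50.57/(32.7)² = 0.04729.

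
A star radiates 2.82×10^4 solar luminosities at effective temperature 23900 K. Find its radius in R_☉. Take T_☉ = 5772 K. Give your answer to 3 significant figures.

R/R_☉ = √(L/L_☉) / (T/T_☉)² = √(2.82×10^4) / (4.141)²
       = 167.9 / 17.15 = 9.794.

9.79 R_☉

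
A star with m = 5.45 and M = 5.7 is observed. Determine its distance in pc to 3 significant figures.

8.91 pc

m − M = 5 log₁₀(d/10 pc)
5.45 − (5.7) = -0.25 = 5 log₁₀(d/10)
d = 10 × 10^(-0.25/5) = 10 × 10^-0.050 = 8.913 pc.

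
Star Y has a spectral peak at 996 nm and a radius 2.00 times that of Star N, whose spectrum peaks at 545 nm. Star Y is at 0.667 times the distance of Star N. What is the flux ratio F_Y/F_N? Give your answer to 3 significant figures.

0.806

Wien's law: T_Y/T_N = λ_N/λ_Y = 545/996 = 0.5472.
L_Y/L_N = (R_Y/R_N)²(T_Y/T_N)⁴ = (2.00)²(0.5472)⁴ = 0.3586.
F_Y/F_N = (L_Y/L_N)/(d_Y/d_N)² = 0.3586/(0.667)² = 0.8060.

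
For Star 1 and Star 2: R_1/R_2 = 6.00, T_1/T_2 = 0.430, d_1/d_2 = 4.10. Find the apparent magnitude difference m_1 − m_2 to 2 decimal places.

L_1/L_2 = (6.00)²(0.430)⁴ = 1.231.
F_1/F_2 = (L_1/L_2)/(d_1/d_2)² = 1.231/16.81 = 0.07322.
m_1 − m_2 = −2.5 log₁₀(0.07322) = 2.84.

2.84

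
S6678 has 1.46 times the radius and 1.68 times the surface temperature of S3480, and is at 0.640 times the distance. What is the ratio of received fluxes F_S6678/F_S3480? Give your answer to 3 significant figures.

41.5

L_S6678/L_S3480 = (R_S6678/R_S3480)²(T_S6678/T_S3480)⁴ = (1.46)² × (1.68)⁴ = 16.98.
F_S6678/F_S3480 = (L_S6678/L_S3480)/(d_S6678/d_S3480)² = 16.98 / (0.640)² = 41.46.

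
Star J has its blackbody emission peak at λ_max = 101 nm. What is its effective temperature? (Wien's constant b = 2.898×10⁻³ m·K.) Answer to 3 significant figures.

T = b/λ_max = 2.898×10⁻³ / (101×10⁻⁹) = 2.869×10^4 K.

2.87×10^4 K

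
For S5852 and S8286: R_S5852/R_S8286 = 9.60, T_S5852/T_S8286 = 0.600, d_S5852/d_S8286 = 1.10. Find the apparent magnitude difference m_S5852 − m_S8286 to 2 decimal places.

L_S5852/L_S8286 = (9.60)²(0.600)⁴ = 11.94.
F_S5852/F_S8286 = (L_S5852/L_S8286)/(d_S5852/d_S8286)² = 11.94/1.210 = 9.871.
m_S5852 − m_S8286 = −2.5 log₁₀(9.871) = -2.49.

-2.49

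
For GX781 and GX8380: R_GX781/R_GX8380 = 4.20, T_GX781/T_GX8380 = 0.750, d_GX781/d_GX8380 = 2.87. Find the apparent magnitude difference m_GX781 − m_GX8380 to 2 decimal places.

L_GX781/L_GX8380 = (4.20)²(0.750)⁴ = 5.581.
F_GX781/F_GX8380 = (L_GX781/L_GX8380)/(d_GX781/d_GX8380)² = 5.581/8.237 = 0.6776.
m_GX781 − m_GX8380 = −2.5 log₁₀(0.6776) = 0.42.

0.42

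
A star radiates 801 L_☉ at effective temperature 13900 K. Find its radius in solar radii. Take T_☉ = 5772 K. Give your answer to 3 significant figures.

R/R_☉ = √(L/L_☉) / (T/T_☉)² = √(801) / (2.408)²
       = 28.30 / 5.799 = 4.880.

4.88 solar radii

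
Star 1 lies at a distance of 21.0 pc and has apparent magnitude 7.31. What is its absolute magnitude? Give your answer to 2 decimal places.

5.70

M = m − 5 log₁₀(d/10 pc) = 7.31 − 5 log₁₀(21.0/10)
  = 7.31 − 5 × 0.322 = 7.31 − 1.61 = 5.70.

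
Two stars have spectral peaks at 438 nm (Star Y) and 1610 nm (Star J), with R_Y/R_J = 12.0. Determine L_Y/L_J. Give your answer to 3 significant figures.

Wien's law gives T ∝ 1/λ_max, so T_Y/T_J = λ_J/λ_Y = 1610/438 = 3.676.
Then L ∝ R²T⁴ gives L_Y/L_J = (12.0)² × (3.676)⁴ = 144.0 × 182.6 = 2.629×10^4.

2.63×10^4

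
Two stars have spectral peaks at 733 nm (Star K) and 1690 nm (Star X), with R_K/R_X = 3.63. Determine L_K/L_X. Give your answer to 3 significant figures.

Wien's law gives T ∝ 1/λ_max, so T_K/T_X = λ_X/λ_K = 1690/733 = 2.306.
Then L ∝ R²T⁴ gives L_K/L_X = (3.63)² × (2.306)⁴ = 13.18 × 28.26 = 372.3.

372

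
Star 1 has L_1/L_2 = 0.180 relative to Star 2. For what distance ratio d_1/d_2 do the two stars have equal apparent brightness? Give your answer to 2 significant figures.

Equal flux requires L_1/d_1² = L_2/d_2², so d_1/d_2 = √(L_1/L_2)
= √(0.180) = 0.4243.

0.42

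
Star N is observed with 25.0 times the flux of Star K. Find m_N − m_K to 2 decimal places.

m_N − m_K = −2.5 log₁₀(F_N/F_K) = −2.5 log₁₀(25.0) = −2.5 × (1.398) = -3.495.

-3.49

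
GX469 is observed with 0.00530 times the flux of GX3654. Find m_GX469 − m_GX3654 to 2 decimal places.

m_GX469 − m_GX3654 = −2.5 log₁₀(F_GX469/F_GX3654) = −2.5 log₁₀(0.00530) = −2.5 × (-2.276) = 5.689.

5.69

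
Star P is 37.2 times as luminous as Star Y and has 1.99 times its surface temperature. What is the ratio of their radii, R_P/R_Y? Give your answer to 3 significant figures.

L ∝ R²T⁴ gives R ∝ √L / T², so
R_P/R_Y = √(37.2) / (1.99)² = 6.099 / 3.960 = 1.540.

1.54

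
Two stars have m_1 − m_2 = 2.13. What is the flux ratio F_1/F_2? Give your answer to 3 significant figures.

F_1/F_2 = 10^(−(m_1 − m_2)/2.5) = 10^(-2.13/2.5) = 10^-0.852 = 0.1406.

0.141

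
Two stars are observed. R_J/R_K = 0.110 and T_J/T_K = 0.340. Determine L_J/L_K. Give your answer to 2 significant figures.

From the Stefan–Boltzmann law, L ∝ R²T⁴, so
L_J/L_K = (R_J/R_K)² (T_J/T_K)⁴ = (0.110)² × (0.340)⁴ = 0.01210 × 0.01336 = 1.617×10^-4.

1.6×10^-4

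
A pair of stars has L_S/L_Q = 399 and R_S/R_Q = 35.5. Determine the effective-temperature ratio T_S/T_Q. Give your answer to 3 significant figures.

0.750

L ∝ R²T⁴ gives T ∝ (L/R²)^(1/4), so
T_S/T_Q = (399 / 35.5²)^(1/4) = (0.3166)^(1/4) = 0.7501.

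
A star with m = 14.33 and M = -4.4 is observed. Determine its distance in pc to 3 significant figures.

m − M = 5 log₁₀(d/10 pc)
14.33 − (-4.4) = 18.73 = 5 log₁₀(d/10)
d = 10 × 10^(18.73/5) = 10 × 10^3.746 = 5.572×10^4 pc.

5.57×10^4 pc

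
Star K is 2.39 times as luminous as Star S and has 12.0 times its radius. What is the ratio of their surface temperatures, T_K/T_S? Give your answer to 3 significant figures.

L ∝ R²T⁴ gives T ∝ (L/R²)^(1/4), so
T_K/T_S = (2.39 / 12.0²)^(1/4) = (0.01660)^(1/4) = 0.3589.

0.359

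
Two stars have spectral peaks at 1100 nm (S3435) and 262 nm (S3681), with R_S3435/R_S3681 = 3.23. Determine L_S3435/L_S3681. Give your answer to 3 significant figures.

0.0336

Wien's law gives T ∝ 1/λ_max, so T_S3435/T_S3681 = λ_S3681/λ_S3435 = 262/1100 = 0.2382.
Then L ∝ R²T⁴ gives L_S3435/L_S3681 = (3.23)² × (0.2382)⁴ = 10.43 × 0.003218 = 0.03358.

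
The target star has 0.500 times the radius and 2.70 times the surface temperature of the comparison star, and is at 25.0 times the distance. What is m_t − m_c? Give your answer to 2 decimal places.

4.18

L_t/L_c = (0.500)²(2.70)⁴ = 13.29.
F_t/F_c = (L_t/L_c)/(d_t/d_c)² = 13.29/625.0 = 0.02126.
m_t − m_c = −2.5 log₁₀(0.02126) = 4.18.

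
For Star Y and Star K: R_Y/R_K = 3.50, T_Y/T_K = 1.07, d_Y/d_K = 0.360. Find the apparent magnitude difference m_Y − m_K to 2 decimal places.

-5.23

L_Y/L_K = (3.50)²(1.07)⁴ = 16.06.
F_Y/F_K = (L_Y/L_K)/(d_Y/d_K)² = 16.06/0.1296 = 123.9.
m_Y − m_K = −2.5 log₁₀(123.9) = -5.23.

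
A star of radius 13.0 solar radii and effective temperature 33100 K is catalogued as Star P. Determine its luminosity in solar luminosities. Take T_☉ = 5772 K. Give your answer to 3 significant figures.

1.83×10^5 solar luminosities

L/L_☉ = (R/R_☉)² (T/T_☉)⁴ = (13.0)² × (33100/5772)⁴
       = 169.0 × (5.735)⁴ = 169.0 × 1081 = 1.828×10^5.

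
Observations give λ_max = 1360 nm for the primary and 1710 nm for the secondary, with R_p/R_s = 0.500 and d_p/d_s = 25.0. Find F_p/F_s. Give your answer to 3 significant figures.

Wien's law: T_p/T_s = λ_s/λ_p = 1710/1360 = 1.257.
L_p/L_s = (R_p/R_s)²(T_p/T_s)⁴ = (0.500)²(1.257)⁴ = 0.6248.
F_p/F_s = (L_p/L_s)/(d_p/d_s)² = 0.6248/(25.0)² = 9.997×10^-4.

0.00100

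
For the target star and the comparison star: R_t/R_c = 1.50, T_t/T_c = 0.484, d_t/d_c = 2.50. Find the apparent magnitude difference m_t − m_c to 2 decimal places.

L_t/L_c = (1.50)²(0.484)⁴ = 0.1235.
F_t/F_c = (L_t/L_c)/(d_t/d_c)² = 0.1235/6.250 = 0.01976.
m_t − m_c = −2.5 log₁₀(0.01976) = 4.26.

4.26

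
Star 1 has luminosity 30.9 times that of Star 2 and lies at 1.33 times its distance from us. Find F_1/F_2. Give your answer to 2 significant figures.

F = L/(4πd²), so F_1/F_2 = (L_1/L_2) / (d_1/d_2)²
= 30.9 / (1.33)² = 30.9 / 1.769 = 17.47.

17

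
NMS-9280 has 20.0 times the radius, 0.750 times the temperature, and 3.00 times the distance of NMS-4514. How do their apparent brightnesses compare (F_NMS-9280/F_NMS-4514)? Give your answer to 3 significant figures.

14.1

L_NMS-9280/L_NMS-4514 = (R_NMS-9280/R_NMS-4514)²(T_NMS-9280/T_NMS-4514)⁴ = (20.0)² × (0.750)⁴ = 126.6.
F_NMS-9280/F_NMS-4514 = (L_NMS-9280/L_NMS-4514)/(d_NMS-9280/d_NMS-4514)² = 126.6 / (3.00)² = 14.06.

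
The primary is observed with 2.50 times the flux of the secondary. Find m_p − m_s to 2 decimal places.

m_p − m_s = −2.5 log₁₀(F_p/F_s) = −2.5 log₁₀(2.50) = −2.5 × (0.398) = -0.995.

-0.99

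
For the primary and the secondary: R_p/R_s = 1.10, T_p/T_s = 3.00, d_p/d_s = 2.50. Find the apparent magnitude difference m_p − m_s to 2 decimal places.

-2.99

L_p/L_s = (1.10)²(3.00)⁴ = 98.01.
F_p/F_s = (L_p/L_s)/(d_p/d_s)² = 98.01/6.250 = 15.68.
m_p − m_s = −2.5 log₁₀(15.68) = -2.99.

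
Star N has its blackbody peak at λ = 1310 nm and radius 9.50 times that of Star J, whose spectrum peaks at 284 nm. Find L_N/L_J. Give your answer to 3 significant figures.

Wien's law gives T ∝ 1/λ_max, so T_N/T_J = λ_J/λ_N = 284/1310 = 0.2168.
Then L ∝ R²T⁴ gives L_N/L_J = (9.50)² × (0.2168)⁴ = 90.25 × 0.002209 = 0.1994.

0.199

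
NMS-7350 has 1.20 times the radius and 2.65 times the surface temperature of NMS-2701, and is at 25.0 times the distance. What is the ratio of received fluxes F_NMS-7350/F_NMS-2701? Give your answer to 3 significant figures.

0.114

L_NMS-7350/L_NMS-2701 = (R_NMS-7350/R_NMS-2701)²(T_NMS-7350/T_NMS-2701)⁴ = (1.20)² × (2.65)⁴ = 71.01.
F_NMS-7350/F_NMS-2701 = (L_NMS-7350/L_NMS-2701)/(d_NMS-7350/d_NMS-2701)² = 71.01 / (25.0)² = 0.1136.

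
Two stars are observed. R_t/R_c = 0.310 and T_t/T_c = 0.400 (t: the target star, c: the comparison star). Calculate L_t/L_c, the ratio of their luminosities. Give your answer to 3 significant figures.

0.00246

From the Stefan–Boltzmann law, L ∝ R²T⁴, so
L_t/L_c = (R_t/R_c)² (T_t/T_c)⁴ = (0.310)² × (0.400)⁴ = 0.09610 × 0.02560 = 0.002460.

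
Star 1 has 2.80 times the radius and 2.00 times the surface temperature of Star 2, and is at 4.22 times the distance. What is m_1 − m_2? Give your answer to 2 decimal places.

-2.12

L_1/L_2 = (2.80)²(2.00)⁴ = 125.4.
F_1/F_2 = (L_1/L_2)/(d_1/d_2)² = 125.4/17.81 = 7.044.
m_1 − m_2 = −2.5 log₁₀(7.044) = -2.12.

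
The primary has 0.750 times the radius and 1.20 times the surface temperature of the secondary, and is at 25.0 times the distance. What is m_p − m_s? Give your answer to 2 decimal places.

L_p/L_s = (0.750)²(1.20)⁴ = 1.166.
F_p/F_s = (L_p/L_s)/(d_p/d_s)² = 1.166/625.0 = 0.001866.
m_p − m_s = −2.5 log₁₀(0.001866) = 6.82.

6.82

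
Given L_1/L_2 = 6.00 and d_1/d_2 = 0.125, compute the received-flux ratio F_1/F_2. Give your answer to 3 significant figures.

384

F = L/(4πd²), so F_1/F_2 = (L_1/L_2) / (d_1/d_2)²
= 6.00 / (0.125)² = 6.00 / 0.01562 = 384.0.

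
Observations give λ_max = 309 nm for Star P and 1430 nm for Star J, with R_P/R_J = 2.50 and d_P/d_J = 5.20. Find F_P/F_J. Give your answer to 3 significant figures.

106

Wien's law: T_P/T_J = λ_J/λ_P = 1430/309 = 4.628.
L_P/L_J = (R_P/R_J)²(T_P/T_J)⁴ = (2.50)²(4.628)⁴ = 2867.
F_P/F_J = (L_P/L_J)/(d_P/d_J)² = 2867/(5.20)² = 106.0.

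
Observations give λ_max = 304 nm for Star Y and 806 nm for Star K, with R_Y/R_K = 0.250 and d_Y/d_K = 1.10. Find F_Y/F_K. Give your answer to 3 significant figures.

Wien's law: T_Y/T_K = λ_K/λ_Y = 806/304 = 2.651.
L_Y/L_K = (R_Y/R_K)²(T_Y/T_K)⁴ = (0.250)²(2.651)⁴ = 3.088.
F_Y/F_K = (L_Y/L_K)/(d_Y/d_K)² = 3.088/(1.10)² = 2.552.

2.55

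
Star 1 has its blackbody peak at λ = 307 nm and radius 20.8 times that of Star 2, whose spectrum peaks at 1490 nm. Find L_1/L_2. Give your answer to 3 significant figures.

2.40×10^5

Wien's law gives T ∝ 1/λ_max, so T_1/T_2 = λ_2/λ_1 = 1490/307 = 4.853.
Then L ∝ R²T⁴ gives L_1/L_2 = (20.8)² × (4.853)⁴ = 432.6 × 554.9 = 2.401×10^5.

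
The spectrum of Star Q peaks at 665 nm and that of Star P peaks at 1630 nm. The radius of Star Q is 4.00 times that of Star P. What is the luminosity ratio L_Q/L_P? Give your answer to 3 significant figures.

Wien's law gives T ∝ 1/λ_max, so T_Q/T_P = λ_P/λ_Q = 1630/665 = 2.451.
Then L ∝ R²T⁴ gives L_Q/L_P = (4.00)² × (2.451)⁴ = 16.00 × 36.10 = 577.5.

578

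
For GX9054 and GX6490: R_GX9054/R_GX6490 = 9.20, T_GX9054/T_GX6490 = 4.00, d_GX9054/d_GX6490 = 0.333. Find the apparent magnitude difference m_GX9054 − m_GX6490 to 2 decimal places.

L_GX9054/L_GX6490 = (9.20)²(4.00)⁴ = 2.167×10^4.
F_GX9054/F_GX6490 = (L_GX9054/L_GX6490)/(d_GX9054/d_GX6490)² = 2.167×10^4/0.1109 = 1.954×10^5.
m_GX9054 − m_GX6490 = −2.5 log₁₀(1.954×10^5) = -13.23.

-13.23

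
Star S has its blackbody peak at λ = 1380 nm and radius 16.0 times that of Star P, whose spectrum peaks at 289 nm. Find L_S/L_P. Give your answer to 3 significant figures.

Wien's law gives T ∝ 1/λ_max, so T_S/T_P = λ_P/λ_S = 289/1380 = 0.2094.
Then L ∝ R²T⁴ gives L_S/L_P = (16.0)² × (0.2094)⁴ = 256.0 × 0.001923 = 0.4924.

0.492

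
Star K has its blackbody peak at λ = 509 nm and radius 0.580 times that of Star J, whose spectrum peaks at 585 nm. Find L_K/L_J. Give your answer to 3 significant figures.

Wien's law gives T ∝ 1/λ_max, so T_K/T_J = λ_J/λ_K = 585/509 = 1.149.
Then L ∝ R²T⁴ gives L_K/L_J = (0.580)² × (1.149)⁴ = 0.3364 × 1.745 = 0.5870.

0.587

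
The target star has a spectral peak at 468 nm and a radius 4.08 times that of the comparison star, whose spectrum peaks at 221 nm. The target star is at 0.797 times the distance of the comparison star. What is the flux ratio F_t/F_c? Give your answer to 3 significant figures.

Wien's law: T_t/T_c = λ_c/λ_t = 221/468 = 0.4722.
L_t/L_c = (R_t/R_c)²(T_t/T_c)⁴ = (4.08)²(0.4722)⁴ = 0.8278.
F_t/F_c = (L_t/L_c)/(d_t/d_c)² = 0.8278/(0.797)² = 1.303.

1.30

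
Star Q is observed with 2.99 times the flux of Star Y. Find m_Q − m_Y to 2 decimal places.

m_Q − m_Y = −2.5 log₁₀(F_Q/F_Y) = −2.5 log₁₀(2.99) = −2.5 × (0.476) = -1.189.

-1.19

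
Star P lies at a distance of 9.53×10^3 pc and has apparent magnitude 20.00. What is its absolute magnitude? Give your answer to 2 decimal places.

5.10

M = m − 5 log₁₀(d/10 pc) = 20.00 − 5 log₁₀(9.53×10^3/10)
  = 20.00 − 5 × 2.979 = 20.00 − 14.90 = 5.10.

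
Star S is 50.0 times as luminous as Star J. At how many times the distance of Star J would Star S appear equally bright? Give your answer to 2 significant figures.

7.1

Equal flux requires L_S/d_S² = L_J/d_J², so d_S/d_J = √(L_S/L_J)
= √(50.0) = 7.071.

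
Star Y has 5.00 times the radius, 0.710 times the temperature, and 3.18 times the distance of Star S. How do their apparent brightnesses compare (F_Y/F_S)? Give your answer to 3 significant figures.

L_Y/L_S = (R_Y/R_S)²(T_Y/T_S)⁴ = (5.00)² × (0.710)⁴ = 6.353.
F_Y/F_S = (L_Y/L_S)/(d_Y/d_S)² = 6.353 / (3.18)² = 0.6282.

0.628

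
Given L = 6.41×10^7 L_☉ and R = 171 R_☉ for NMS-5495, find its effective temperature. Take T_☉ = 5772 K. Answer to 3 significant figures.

T/T_☉ = (L/L_☉)^(1/4) / (R/R_☉)^(1/2)
T = 5772 × (6.41×10^7)^(1/4) / √(171) = 5772 × 89.48 / 13.08 = 3.950×10^4 K.

3.95×10^4 K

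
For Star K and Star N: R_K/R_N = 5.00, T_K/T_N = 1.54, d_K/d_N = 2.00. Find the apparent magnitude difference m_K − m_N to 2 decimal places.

-3.86

L_K/L_N = (5.00)²(1.54)⁴ = 140.6.
F_K/F_N = (L_K/L_N)/(d_K/d_N)² = 140.6/4.000 = 35.15.
m_K − m_N = −2.5 log₁₀(35.15) = -3.86.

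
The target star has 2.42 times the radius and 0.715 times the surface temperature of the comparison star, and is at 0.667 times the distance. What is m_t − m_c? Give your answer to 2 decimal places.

L_t/L_c = (2.42)²(0.715)⁴ = 1.531.
F_t/F_c = (L_t/L_c)/(d_t/d_c)² = 1.531/0.4449 = 3.440.
m_t − m_c = −2.5 log₁₀(3.440) = -1.34.

-1.34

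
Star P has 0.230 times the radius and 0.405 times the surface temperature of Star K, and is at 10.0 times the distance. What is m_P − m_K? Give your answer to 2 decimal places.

L_P/L_K = (0.230)²(0.405)⁴ = 0.001423.
F_P/F_K = (L_P/L_K)/(d_P/d_K)² = 0.001423/100.0 = 1.423×10^-5.
m_P − m_K = −2.5 log₁₀(1.423×10^-5) = 12.12.

12.12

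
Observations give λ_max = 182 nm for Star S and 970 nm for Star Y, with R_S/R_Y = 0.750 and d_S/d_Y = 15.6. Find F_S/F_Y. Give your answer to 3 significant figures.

1.86

Wien's law: T_S/T_Y = λ_Y/λ_S = 970/182 = 5.330.
L_S/L_Y = (R_S/R_Y)²(T_S/T_Y)⁴ = (0.750)²(5.330)⁴ = 453.9.
F_S/F_Y = (L_S/L_Y)/(d_S/d_Y)² = 453.9/(15.6)² = 1.865.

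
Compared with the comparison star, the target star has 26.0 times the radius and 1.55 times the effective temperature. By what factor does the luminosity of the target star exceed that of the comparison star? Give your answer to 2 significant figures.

From the Stefan–Boltzmann law, L ∝ R²T⁴, so
L_t/L_c = (R_t/R_c)² (T_t/T_c)⁴ = (26.0)² × (1.55)⁴ = 676.0 × 5.772 = 3902.

3.9×10^3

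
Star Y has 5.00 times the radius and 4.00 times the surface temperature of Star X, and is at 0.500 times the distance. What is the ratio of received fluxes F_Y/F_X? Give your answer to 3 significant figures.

2.56×10^4

L_Y/L_X = (R_Y/R_X)²(T_Y/T_X)⁴ = (5.00)² × (4.00)⁴ = 6400.
F_Y/F_X = (L_Y/L_X)/(d_Y/d_X)² = 6400 / (0.500)² = 2.560×10^4.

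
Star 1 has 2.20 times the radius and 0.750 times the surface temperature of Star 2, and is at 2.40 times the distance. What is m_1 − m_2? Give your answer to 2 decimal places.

1.44

L_1/L_2 = (2.20)²(0.750)⁴ = 1.531.
F_1/F_2 = (L_1/L_2)/(d_1/d_2)² = 1.531/5.760 = 0.2659.
m_1 − m_2 = −2.5 log₁₀(0.2659) = 1.44.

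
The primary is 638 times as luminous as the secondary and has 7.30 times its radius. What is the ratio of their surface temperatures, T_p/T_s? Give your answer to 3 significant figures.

1.86

L ∝ R²T⁴ gives T ∝ (L/R²)^(1/4), so
T_p/T_s = (638 / 7.30²)^(1/4) = (11.97)^(1/4) = 1.860.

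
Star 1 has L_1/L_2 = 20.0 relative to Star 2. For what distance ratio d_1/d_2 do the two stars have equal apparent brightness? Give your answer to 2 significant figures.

4.5

Equal flux requires L_1/d_1² = L_2/d_2², so d_1/d_2 = √(L_1/L_2)
= √(20.0) = 4.472.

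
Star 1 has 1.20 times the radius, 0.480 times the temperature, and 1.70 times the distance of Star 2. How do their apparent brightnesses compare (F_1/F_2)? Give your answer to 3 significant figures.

L_1/L_2 = (R_1/R_2)²(T_1/T_2)⁴ = (1.20)² × (0.480)⁴ = 0.07644.
F_1/F_2 = (L_1/L_2)/(d_1/d_2)² = 0.07644 / (1.70)² = 0.02645.

0.0265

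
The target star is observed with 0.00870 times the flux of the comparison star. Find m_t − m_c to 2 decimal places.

5.15

m_t − m_c = −2.5 log₁₀(F_t/F_c) = −2.5 log₁₀(0.00870) = −2.5 × (-2.060) = 5.151.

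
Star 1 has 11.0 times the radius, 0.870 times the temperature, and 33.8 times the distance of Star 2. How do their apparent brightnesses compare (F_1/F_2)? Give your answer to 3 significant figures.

0.0607

L_1/L_2 = (R_1/R_2)²(T_1/T_2)⁴ = (11.0)² × (0.870)⁴ = 69.32.
F_1/F_2 = (L_1/L_2)/(d_1/d_2)² = 69.32 / (33.8)² = 0.06068.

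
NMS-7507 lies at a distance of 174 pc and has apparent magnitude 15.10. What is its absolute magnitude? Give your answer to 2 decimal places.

8.90

M = m − 5 log₁₀(d/10 pc) = 15.10 − 5 log₁₀(174/10)
  = 15.10 − 5 × 1.241 = 15.10 − 6.20 = 8.90.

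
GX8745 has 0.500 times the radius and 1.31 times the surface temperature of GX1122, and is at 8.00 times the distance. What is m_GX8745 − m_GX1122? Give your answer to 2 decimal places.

4.85

L_GX8745/L_GX1122 = (0.500)²(1.31)⁴ = 0.7362.
F_GX8745/F_GX1122 = (L_GX8745/L_GX1122)/(d_GX8745/d_GX1122)² = 0.7362/64.00 = 0.01150.
m_GX8745 − m_GX1122 = −2.5 log₁₀(0.01150) = 4.85.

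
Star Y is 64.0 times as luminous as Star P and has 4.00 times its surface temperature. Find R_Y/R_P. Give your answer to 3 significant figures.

L ∝ R²T⁴ gives R ∝ √L / T², so
R_Y/R_P = √(64.0) / (4.00)² = 8.000 / 16.00 = 0.5000.

0.500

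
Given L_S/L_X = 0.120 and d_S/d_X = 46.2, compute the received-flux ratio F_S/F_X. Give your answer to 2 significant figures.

5.6×10^-5

F = L/(4πd²), so F_S/F_X = (L_S/L_X) / (d_S/d_X)²
= 0.120 / (46.2)² = 0.120 / 2134 = 5.622×10^-5.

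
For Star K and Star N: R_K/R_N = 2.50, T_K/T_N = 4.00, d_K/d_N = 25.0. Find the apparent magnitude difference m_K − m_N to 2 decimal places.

L_K/L_N = (2.50)²(4.00)⁴ = 1600.
F_K/F_N = (L_K/L_N)/(d_K/d_N)² = 1600/625.0 = 2.560.
m_K − m_N = −2.5 log₁₀(2.560) = -1.02.

-1.02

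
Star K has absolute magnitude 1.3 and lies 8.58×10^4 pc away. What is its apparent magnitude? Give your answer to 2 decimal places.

20.97

m = M + 5 log₁₀(d/10 pc) = 1.3 + 5 log₁₀(8.58×10^4/10)
  = 1.3 + 5 × 3.933 = 1.3 + 19.67 = 20.97.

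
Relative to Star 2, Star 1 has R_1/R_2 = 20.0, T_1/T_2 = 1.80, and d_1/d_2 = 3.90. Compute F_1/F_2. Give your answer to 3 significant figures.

276

L_1/L_2 = (R_1/R_2)²(T_1/T_2)⁴ = (20.0)² × (1.80)⁴ = 4199.
F_1/F_2 = (L_1/L_2)/(d_1/d_2)² = 4199 / (3.90)² = 276.1.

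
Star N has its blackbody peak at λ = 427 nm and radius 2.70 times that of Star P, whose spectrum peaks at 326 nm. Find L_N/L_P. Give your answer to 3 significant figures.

2.48

Wien's law gives T ∝ 1/λ_max, so T_N/T_P = λ_P/λ_N = 326/427 = 0.7635.
Then L ∝ R²T⁴ gives L_N/L_P = (2.70)² × (0.7635)⁴ = 7.290 × 0.3397 = 2.477.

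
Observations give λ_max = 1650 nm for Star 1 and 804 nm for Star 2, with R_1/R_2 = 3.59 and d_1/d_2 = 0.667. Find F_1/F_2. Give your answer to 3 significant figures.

Wien's law: T_1/T_2 = λ_2/λ_1 = 804/1650 = 0.4873.
L_1/L_2 = (R_1/R_2)²(T_1/T_2)⁴ = (3.59)²(0.4873)⁴ = 0.7266.
F_1/F_2 = (L_1/L_2)/(d_1/d_2)² = 0.7266/(0.667)² = 1.633.

1.63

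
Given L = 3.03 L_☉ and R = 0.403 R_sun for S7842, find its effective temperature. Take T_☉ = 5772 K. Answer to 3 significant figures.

1.20×10^4 K

T/T_☉ = (L/L_☉)^(1/4) / (R/R_☉)^(1/2)
T = 5772 × (3.03)^(1/4) / √(0.403) = 5772 × 1.319 / 0.6348 = 1.200×10^4 K.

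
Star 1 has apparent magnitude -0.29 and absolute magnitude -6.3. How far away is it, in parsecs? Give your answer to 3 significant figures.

m − M = 5 log₁₀(d/10 pc)
-0.29 − (-6.3) = 6.01 = 5 log₁₀(d/10)
d = 10 × 10^(6.01/5) = 10 × 10^1.202 = 159.2 pc.

159 pc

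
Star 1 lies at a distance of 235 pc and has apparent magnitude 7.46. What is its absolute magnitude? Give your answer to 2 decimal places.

M = m − 5 log₁₀(d/10 pc) = 7.46 − 5 log₁₀(235/10)
  = 7.46 − 5 × 1.371 = 7.46 − 6.86 = 0.60.

0.60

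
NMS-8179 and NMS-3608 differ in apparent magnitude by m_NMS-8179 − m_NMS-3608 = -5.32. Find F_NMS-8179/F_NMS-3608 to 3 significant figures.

F_NMS-8179/F_NMS-3608 = 10^(−(m_NMS-8179 − m_NMS-3608)/2.5) = 10^(5.32/2.5) = 10^2.128 = 134.3.

134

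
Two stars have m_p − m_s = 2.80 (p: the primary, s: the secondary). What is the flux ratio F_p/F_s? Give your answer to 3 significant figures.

F_p/F_s = 10^(−(m_p − m_s)/2.5) = 10^(-2.80/2.5) = 10^-1.120 = 0.07586.

0.0759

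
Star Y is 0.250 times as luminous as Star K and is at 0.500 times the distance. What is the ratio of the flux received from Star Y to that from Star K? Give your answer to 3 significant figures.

F = L/(4πd²), so F_Y/F_K = (L_Y/L_K) / (d_Y/d_K)²
= 0.250 / (0.500)² = 0.250 / 0.2500 = 1.000.

1.00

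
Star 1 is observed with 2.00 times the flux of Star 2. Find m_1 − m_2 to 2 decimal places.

-0.75

m_1 − m_2 = −2.5 log₁₀(F_1/F_2) = −2.5 log₁₀(2.00) = −2.5 × (0.301) = -0.753.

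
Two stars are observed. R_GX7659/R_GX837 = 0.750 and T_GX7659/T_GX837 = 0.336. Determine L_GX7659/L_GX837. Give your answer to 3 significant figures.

0.00717

From the Stefan–Boltzmann law, L ∝ R²T⁴, so
L_GX7659/L_GX837 = (R_GX7659/R_GX837)² (T_GX7659/T_GX837)⁴ = (0.750)² × (0.336)⁴ = 0.5625 × 0.01275 = 0.007169.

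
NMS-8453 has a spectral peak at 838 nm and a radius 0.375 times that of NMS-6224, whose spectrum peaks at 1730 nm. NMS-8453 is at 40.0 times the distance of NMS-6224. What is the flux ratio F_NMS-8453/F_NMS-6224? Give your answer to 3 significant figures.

0.00160

Wien's law: T_NMS-8453/T_NMS-6224 = λ_NMS-6224/λ_NMS-8453 = 1730/838 = 2.064.
L_NMS-8453/L_NMS-6224 = (R_NMS-8453/R_NMS-6224)²(T_NMS-8453/T_NMS-6224)⁴ = (0.375)²(2.064)⁴ = 2.554.
F_NMS-8453/F_NMS-6224 = (L_NMS-8453/L_NMS-6224)/(d_NMS-8453/d_NMS-6224)² = 2.554/(40.0)² = 0.001596.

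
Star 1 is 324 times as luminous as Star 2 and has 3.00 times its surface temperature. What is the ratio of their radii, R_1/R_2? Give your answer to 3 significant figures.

2.00

L ∝ R²T⁴ gives R ∝ √L / T², so
R_1/R_2 = √(324) / (3.00)² = 18.00 / 9.000 = 2.000.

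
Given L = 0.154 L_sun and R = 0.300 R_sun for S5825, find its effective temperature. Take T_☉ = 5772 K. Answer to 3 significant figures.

T/T_☉ = (L/L_☉)^(1/4) / (R/R_☉)^(1/2)
T = 5772 × (0.154)^(1/4) / √(0.300) = 5772 × 0.6264 / 0.5477 = 6602 K.

6.60×10^3 K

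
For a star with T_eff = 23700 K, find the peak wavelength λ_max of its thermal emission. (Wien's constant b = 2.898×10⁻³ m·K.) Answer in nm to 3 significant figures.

λ_max = b/T = 2.898×10⁻³ / 23700 = 1.22×10^-7 m = 122.3 nm.

122 nm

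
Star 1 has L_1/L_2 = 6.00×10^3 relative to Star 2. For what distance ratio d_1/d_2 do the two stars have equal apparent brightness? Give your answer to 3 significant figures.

77.5

Equal flux requires L_1/d_1² = L_2/d_2², so d_1/d_2 = √(L_1/L_2)
= √(6.00×10^3) = 77.46.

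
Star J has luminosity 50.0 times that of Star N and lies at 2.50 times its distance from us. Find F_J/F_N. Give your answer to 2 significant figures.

8.0

F = L/(4πd²), so F_J/F_N = (L_J/L_N) / (d_J/d_N)²
= 50.0 / (2.50)² = 50.0 / 6.250 = 8.000.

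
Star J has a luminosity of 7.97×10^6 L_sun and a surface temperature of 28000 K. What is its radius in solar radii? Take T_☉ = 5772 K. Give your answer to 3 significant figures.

R/R_☉ = √(L/L_☉) / (T/T_☉)² = √(7.97×10^6) / (4.851)²
       = 2823 / 23.53 = 120.0.

120 solar radii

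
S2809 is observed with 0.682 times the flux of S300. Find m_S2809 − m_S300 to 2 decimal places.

m_S2809 − m_S300 = −2.5 log₁₀(F_S2809/F_S300) = −2.5 log₁₀(0.682) = −2.5 × (-0.166) = 0.416.

0.42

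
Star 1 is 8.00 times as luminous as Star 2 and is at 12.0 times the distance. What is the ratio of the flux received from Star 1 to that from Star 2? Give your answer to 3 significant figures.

F = L/(4πd²), so F_1/F_2 = (L_1/L_2) / (d_1/d_2)²
= 8.00 / (12.0)² = 8.00 / 144.0 = 0.05556.

0.0556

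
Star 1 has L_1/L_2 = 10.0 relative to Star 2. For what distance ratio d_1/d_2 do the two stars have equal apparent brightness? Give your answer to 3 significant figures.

3.16

Equal flux requires L_1/d_1² = L_2/d_2², so d_1/d_2 = √(L_1/L_2)
= √(10.0) = 3.162.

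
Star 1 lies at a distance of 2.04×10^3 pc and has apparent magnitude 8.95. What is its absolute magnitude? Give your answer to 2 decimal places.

M = m − 5 log₁₀(d/10 pc) = 8.95 − 5 log₁₀(2.04×10^3/10)
  = 8.95 − 5 × 2.310 = 8.95 − 11.55 = -2.60.

-2.60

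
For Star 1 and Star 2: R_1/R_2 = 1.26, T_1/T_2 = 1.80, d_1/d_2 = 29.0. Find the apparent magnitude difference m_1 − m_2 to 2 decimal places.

4.26

L_1/L_2 = (1.26)²(1.80)⁴ = 16.67.
F_1/F_2 = (L_1/L_2)/(d_1/d_2)² = 16.67/841.0 = 0.01982.
m_1 − m_2 = −2.5 log₁₀(0.01982) = 4.26.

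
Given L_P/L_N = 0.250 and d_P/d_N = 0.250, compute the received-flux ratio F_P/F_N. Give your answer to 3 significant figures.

4.00

F = L/(4πd²), so F_P/F_N = (L_P/L_N) / (d_P/d_N)²
= 0.250 / (0.250)² = 0.250 / 0.06250 = 4.000.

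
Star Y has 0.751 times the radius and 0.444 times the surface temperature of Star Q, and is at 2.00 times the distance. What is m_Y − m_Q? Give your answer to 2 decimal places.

L_Y/L_Q = (0.751)²(0.444)⁴ = 0.02192.
F_Y/F_Q = (L_Y/L_Q)/(d_Y/d_Q)² = 0.02192/4.000 = 0.005480.
m_Y − m_Q = −2.5 log₁₀(0.005480) = 5.65.

5.65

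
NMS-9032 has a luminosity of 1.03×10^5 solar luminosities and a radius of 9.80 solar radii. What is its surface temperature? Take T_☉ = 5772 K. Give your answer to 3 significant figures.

3.30×10^4 K

T/T_☉ = (L/L_☉)^(1/4) / (R/R_☉)^(1/2)
T = 5772 × (1.03×10^5)^(1/4) / √(9.80) = 5772 × 17.91 / 3.130 = 3.303×10^4 K.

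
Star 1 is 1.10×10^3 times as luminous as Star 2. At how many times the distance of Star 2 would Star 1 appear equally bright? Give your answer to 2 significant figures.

33

Equal flux requires L_1/d_1² = L_2/d_2², so d_1/d_2 = √(L_1/L_2)
= √(1.10×10^3) = 33.17.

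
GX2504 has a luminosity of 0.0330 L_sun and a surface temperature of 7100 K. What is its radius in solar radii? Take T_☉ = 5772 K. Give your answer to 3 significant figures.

0.120 solar radii

R/R_☉ = √(L/L_☉) / (T/T_☉)² = √(0.0330) / (1.230)²
       = 0.1817 / 1.513 = 0.1201.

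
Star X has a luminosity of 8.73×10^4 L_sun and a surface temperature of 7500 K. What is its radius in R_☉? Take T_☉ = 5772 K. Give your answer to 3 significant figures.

R/R_☉ = √(L/L_☉) / (T/T_☉)² = √(8.73×10^4) / (1.299)²
       = 295.5 / 1.688 = 175.0.

175 R_☉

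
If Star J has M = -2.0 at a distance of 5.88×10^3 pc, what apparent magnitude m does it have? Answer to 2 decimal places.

m = M + 5 log₁₀(d/10 pc) = -2.0 + 5 log₁₀(5.88×10^3/10)
  = -2.0 + 5 × 2.769 = -2.0 + 13.85 = 11.85.

11.85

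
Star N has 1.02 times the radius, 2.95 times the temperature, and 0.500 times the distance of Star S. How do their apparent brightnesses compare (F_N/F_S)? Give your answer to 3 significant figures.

315

L_N/L_S = (R_N/R_S)²(T_N/T_S)⁴ = (1.02)² × (2.95)⁴ = 78.79.
F_N/F_S = (L_N/L_S)/(d_N/d_S)² = 78.79 / (0.500)² = 315.2.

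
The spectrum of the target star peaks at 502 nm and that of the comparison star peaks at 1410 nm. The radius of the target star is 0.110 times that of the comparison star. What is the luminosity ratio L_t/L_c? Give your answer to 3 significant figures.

0.753

Wien's law gives T ∝ 1/λ_max, so T_t/T_c = λ_c/λ_t = 1410/502 = 2.809.
Then L ∝ R²T⁴ gives L_t/L_c = (0.110)² × (2.809)⁴ = 0.01210 × 62.24 = 0.7531.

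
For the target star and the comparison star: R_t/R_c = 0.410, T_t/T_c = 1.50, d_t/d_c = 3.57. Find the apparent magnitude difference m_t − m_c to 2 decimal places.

L_t/L_c = (0.410)²(1.50)⁴ = 0.8510.
F_t/F_c = (L_t/L_c)/(d_t/d_c)² = 0.8510/12.74 = 0.06677.
m_t − m_c = −2.5 log₁₀(0.06677) = 2.94.

2.94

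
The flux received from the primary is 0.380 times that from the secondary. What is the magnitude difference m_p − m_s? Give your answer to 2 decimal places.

1.05

m_p − m_s = −2.5 log₁₀(F_p/F_s) = −2.5 log₁₀(0.380) = −2.5 × (-0.420) = 1.051.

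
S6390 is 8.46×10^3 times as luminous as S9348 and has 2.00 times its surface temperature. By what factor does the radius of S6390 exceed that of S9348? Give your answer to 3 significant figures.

23.0

L ∝ R²T⁴ gives R ∝ √L / T², so
R_S6390/R_S9348 = √(8.46×10^3) / (2.00)² = 91.98 / 4.000 = 22.99.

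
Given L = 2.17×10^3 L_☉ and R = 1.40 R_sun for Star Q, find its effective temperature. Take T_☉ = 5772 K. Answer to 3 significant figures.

3.33×10^4 K

T/T_☉ = (L/L_☉)^(1/4) / (R/R_☉)^(1/2)
T = 5772 × (2.17×10^3)^(1/4) / √(1.40) = 5772 × 6.825 / 1.183 = 3.329×10^4 K.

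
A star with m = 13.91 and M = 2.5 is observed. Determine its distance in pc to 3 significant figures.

m − M = 5 log₁₀(d/10 pc)
13.91 − (2.5) = 11.41 = 5 log₁₀(d/10)
d = 10 × 10^(11.41/5) = 10 × 10^2.282 = 1914 pc.

1.91×10^3 pc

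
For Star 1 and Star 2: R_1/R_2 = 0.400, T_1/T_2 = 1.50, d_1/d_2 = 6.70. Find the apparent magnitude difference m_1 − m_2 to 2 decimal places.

L_1/L_2 = (0.400)²(1.50)⁴ = 0.8100.
F_1/F_2 = (L_1/L_2)/(d_1/d_2)² = 0.8100/44.89 = 0.01804.
m_1 − m_2 = −2.5 log₁₀(0.01804) = 4.36.

4.36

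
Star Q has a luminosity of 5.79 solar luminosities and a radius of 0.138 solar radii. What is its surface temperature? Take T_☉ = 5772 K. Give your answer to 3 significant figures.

2.41×10^4 K

T/T_☉ = (L/L_☉)^(1/4) / (R/R_☉)^(1/2)
T = 5772 × (5.79)^(1/4) / √(0.138) = 5772 × 1.551 / 0.3715 = 2.410×10^4 K.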